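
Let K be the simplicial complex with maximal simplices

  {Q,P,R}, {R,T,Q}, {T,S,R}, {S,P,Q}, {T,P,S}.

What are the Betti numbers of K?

b_0 = 1, b_1 = 1, b_2 = 0.

Take the total order P < Q < R < S < T on the vertex set. Then K (dimension 2) consists of the simplices:

  0-simplices (5): P, Q, R, S, T
  1-simplices (10): PQ, PR, PS, PT, QR, QS, QT, RS, RT, ST
  2-simplices (5): PQR, PQS, PST, QRT, RST

Hence C_0 ≅ Z^5, C_1 ≅ Z^10, C_2 ≅ Z^5.

Boundary ∂_1: C_1 → C_0 maps an edge to its endpoints' difference, ∂[p,q] = q − p. For instance
  ∂ST = T − S.
The resulting 5×10 matrix has rank 4, and its Smith normal form has invariant factors (1,1,1,1).

Boundary ∂_2: C_2 → C_1 acts by ∂[p,q,r] = [q,r] − [p,r] + [p,q]. For instance
  ∂QRT = RT − QT + QR,
  ∂RST = ST − RT + RS.
The resulting 10×5 matrix has rank 5, and its Smith normal form has invariant factors (1,1,1,1,1).

Reading off H_k = ker ∂_k / im ∂_{k+1}:

  H_0: rank C_0 − rank ∂_1 = 5 − 4 = 1, and the invariant factors of ∂_1 are all 1, so H_0 ≅ Z.
  H_1: rank ker ∂_1 − rank ∂_2 = (10 − 4) − 5 = 1, and the invariant factors of ∂_2 are all 1, so H_1 ≅ Z.
  H_2: rank ker ∂_2 − rank ∂_3 = (5 − 5) − 0 = 0, and there is no ∂_3, so H_2 ≅ 0.

Hence the Betti numbers are b_0 = 1, b_1 = 1, b_2 = 0.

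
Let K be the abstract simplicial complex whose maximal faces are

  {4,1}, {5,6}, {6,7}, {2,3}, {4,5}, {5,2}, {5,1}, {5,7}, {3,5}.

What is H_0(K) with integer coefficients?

H_0 = Z.

We work with the vertex ordering 1 < 2 < 3 < 4 < 5 < 6 < 7. The simplices of K, each written with vertices in increasing order, are:

  0-simplices (7): [1], [2], [3], [4], [5], [6], [7]
  1-simplices (9): [1,4], [1,5], [2,3], [2,5], [3,5], [4,5], [5,6], [5,7], [6,7]

giving chain groups C_0 ≅ Z^7, C_1 ≅ Z^9.

Boundary ∂_1: C_1 → C_0 maps an edge to its endpoints' difference, ∂[p,q] = q − p.
This gives a 7×9 integer matrix of rank 6; reducing to Smith normal form yields diagonal entries (1,1,1,1,1,1).

Computing H_k = (kernel of ∂_k) / (image of ∂_{k+1}):

  H_0: rank C_0 − rank ∂_1 = 7 − 6 = 1, and the invariant factors of ∂_1 are all 1, so H_0 ≅ Z.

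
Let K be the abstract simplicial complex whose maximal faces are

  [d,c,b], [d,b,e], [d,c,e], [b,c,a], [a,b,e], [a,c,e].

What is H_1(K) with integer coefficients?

H_1 = 0.

Order the vertices as a < b < c < d < e. Listing each simplex with vertices in this order, K has dimension 2 with simplices:

  0-simplices (5): a, b, c, d, e
  1-simplices (9): ab, ac, ae, bc, bd, be, cd, ce, de
  2-simplices (6): abc, abe, ace, bcd, bde, cde

Hence C_0 ≅ Z^5, C_1 ≅ Z^9, C_2 ≅ Z^6.

∂_1: C_1 → C_0 sends each edge [p,q] (with p < q) to q − p.
The resulting 5×9 matrix has rank 4, and its Smith normal form has invariant factors (1,1,1,1).

Boundary ∂_2: C_2 → C_1 acts by ∂[p,q,r] = [q,r] − [p,r] + [p,q]. For instance
  ∂bcd = cd − bd + bc,
  ∂bde = de − be + bd.
As a 9×6 matrix over Z this has rank 5, with invariant factors (1,1,1,1,1).

Now H_k = ker ∂_k / im ∂_{k+1}, so:

  H_1: rank ker ∂_1 − rank ∂_2 = (9 − 4) − 5 = 0, and the invariant factors of ∂_2 are all 1, so H_1 ≅ 0.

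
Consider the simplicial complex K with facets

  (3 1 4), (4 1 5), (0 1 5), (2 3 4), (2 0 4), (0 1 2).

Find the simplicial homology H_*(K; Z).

We work with the vertex ordering 0 < 1 < 2 < 3 < 4 < 5. The simplices of K, each written with vertices in increasing order, are:

  0-simplices (6): [0], [1], [2], [3], [4], [5]
  1-simplices (12): [0,1], [0,2], [0,4], [0,5], [1,2], [1,3], [1,4], [1,5], [2,3], [2,4], [3,4], [4,5]
  2-simplices (6): [0,1,2], [0,1,5], [0,2,4], [1,3,4], [1,4,5], [2,3,4]

so the chain groups are C_0 ≅ Z^6, C_1 ≅ Z^12, C_2 ≅ Z^6.

The boundary map ∂_1: C_1 → C_0 is given by ∂[p,q] = [q] − [p].
This gives a 6×12 integer matrix of rank 5; reducing to Smith normal form yields diagonal entries (1,1,1,1,1).

The boundary map ∂_2: C_2 → C_1 sends each 2-simplex [p,q,r] to [q,r] − [p,r] + [p,q]. For instance
  ∂[1,4,5] = [4,5] − [1,5] + [1,4],
  ∂[0,1,2] = [1,2] − [0,2] + [0,1].
As a 12×6 matrix over Z this has rank 6, with invariant factors (1,1,1,1,1,1).

Now H_k = ker ∂_k / im ∂_{k+1}, so:

  H_0: rank C_0 − rank ∂_1 = 6 − 5 = 1, and the invariant factors of ∂_1 are all 1, so H_0 ≅ Z.
  H_1: rank ker ∂_1 − rank ∂_2 = (12 − 5) − 6 = 1, and the invariant factors of ∂_2 are all 1, so H_1 ≅ Z.
  H_2: rank ker ∂_2 − rank ∂_3 = (6 − 6) − 0 = 0, and there is no ∂_3, so H_2 ≅ 0.

H_0 = Z,  H_1 = Z,  H_2 = 0.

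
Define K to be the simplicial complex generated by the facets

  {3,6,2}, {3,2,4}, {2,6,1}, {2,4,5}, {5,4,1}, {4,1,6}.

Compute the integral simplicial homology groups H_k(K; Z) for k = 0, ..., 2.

We work with the vertex ordering 1 < 2 < 3 < 4 < 5 < 6. The simplices of K, each written with vertices in increasing order, are:

  0-simplices (6): [1], [2], [3], [4], [5], [6]
  1-simplices (12): [1,2], [1,4], [1,5], [1,6], [2,3], [2,4], [2,5], [2,6], [3,4], [3,6], [4,5], [4,6]
  2-simplices (6): [1,2,6], [1,4,5], [1,4,6], [2,3,4], [2,3,6], [2,4,5]

giving chain groups C_0 ≅ Z^6, C_1 ≅ Z^12, C_2 ≅ Z^6.

∂_1: C_1 → C_0 sends each edge [p,q] (with p < q) to q − p. For instance
  ∂[1,2] = [2] − [1].
This gives a 6×12 integer matrix of rank 5; reducing to Smith normal form yields diagonal entries (1,1,1,1,1).

∂_2: C_2 → C_1 maps a triangle to the signed sum of its edges. For instance
  ∂[2,3,6] = [3,6] − [2,6] + [2,3],
  ∂[1,4,6] = [4,6] − [1,6] + [1,4].
As a 12×6 matrix over Z this has rank 6, with invariant factors (1,1,1,1,1,1).

Now H_k = ker ∂_k / im ∂_{k+1}, so:

  H_0: rank C_0 − rank ∂_1 = 6 − 5 = 1, and the invariant factors of ∂_1 are all 1, so H_0 = Z.
  H_1: rank ker ∂_1 − rank ∂_2 = (12 − 5) − 6 = 1, and the invariant factors of ∂_2 are all 1, so H_1 = Z.
  H_2: rank ker ∂_2 − rank ∂_3 = (6 − 6) − 0 = 0, and there is no ∂_3, so H_2 = 0.

As a check, the Euler characteristic is 6 − 12 + 6 = 0, which agrees with 1 − 1 + 0 = 0.
(K is a triangulation of the cylinder S^1 x I.)

H_0 ≅ Z,  H_1 ≅ Z,  H_2 = 0.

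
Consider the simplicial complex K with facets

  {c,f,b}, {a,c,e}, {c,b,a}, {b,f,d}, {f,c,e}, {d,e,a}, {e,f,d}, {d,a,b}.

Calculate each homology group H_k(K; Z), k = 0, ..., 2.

We work with the vertex ordering a < b < c < d < e < f. The simplices of K, each written with vertices in increasing order, are:

  0-simplices (6): a, b, c, d, e, f
  1-simplices (12): ab, ac, ad, ae, bc, bd, bf, ce, cf, de, df, ef
  2-simplices (8): abc, abd, ace, ade, bcf, bdf, cef, def

Hence C_0 ≅ Z^6, C_1 ≅ Z^12, C_2 ≅ Z^8.

∂_1: C_1 → C_0 maps an edge to its endpoints' difference, ∂[p,q] = q − p.
As a 6×12 matrix over Z this has rank 5, with invariant factors (1,1,1,1,1).

∂_2: C_2 → C_1 maps a triangle to the signed sum of its edges. For instance
  ∂bdf = df − bf + bd,
  ∂ade = de − ae + ad.
The 12×8 boundary matrix has rank 7 and Smith normal form diag(1,1,1,1,1,1,1).

From H_k ≅ ker(∂_k) / im(∂_{k+1}) we obtain:

  H_0: rank C_0 − rank ∂_1 = 6 − 5 = 1, and the invariant factors of ∂_1 are all 1, so H_0 = Z.
  H_1: rank ker ∂_1 − rank ∂_2 = (12 − 5) − 7 = 0, and the invariant factors of ∂_2 are all 1, so H_1 = 0.
  H_2: rank ker ∂_2 − rank ∂_3 = (8 − 7) − 0 = 1, and there is no ∂_3, so H_2 = Z.

As a check, the Euler characteristic is 6 − 12 + 8 = 2, which agrees with 1 − 0 + 1 = 2.
(K is a triangulation of the 2-sphere S^2.)

H_0 ≅ Z,  H_1 = 0,  H_2 ≅ Z.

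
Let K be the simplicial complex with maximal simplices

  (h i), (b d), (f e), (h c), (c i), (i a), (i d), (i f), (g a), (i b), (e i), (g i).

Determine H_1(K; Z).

Order the vertices as a < b < c < d < e < f < g < h < i. Listing each simplex with vertices in this order, K has dimension 1 with simplices:

  0-simplices (9): a, b, c, d, e, f, g, h, i
  1-simplices (12): ag, ai, bd, bi, ch, ci, di, ef, ei, fi, gi, hi

Hence C_0 ≅ Z^9, C_1 ≅ Z^12.

The boundary map ∂_1: C_1 → C_0 is given by ∂[p,q] = [q] − [p].
As a 9×12 matrix over Z this has rank 8, with invariant factors (1,1,1,1,1,1,1,1).

Now H_k = ker ∂_k / im ∂_{k+1}, so:

  H_1: rank ker ∂_1 − rank ∂_2 = (12 − 8) − 0 = 4, and there is no ∂_2, so H_1 ≅ Z^4.

(K is a triangulation of a wedge of 4 circles.)

H_1 = Z^4.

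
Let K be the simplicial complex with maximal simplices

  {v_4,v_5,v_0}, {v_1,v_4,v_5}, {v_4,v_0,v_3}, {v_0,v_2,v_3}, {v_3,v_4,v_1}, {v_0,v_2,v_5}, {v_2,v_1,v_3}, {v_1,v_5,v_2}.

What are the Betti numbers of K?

b_0 = 1, b_1 = 0, b_2 = 1.

K has 6 vertices, 12 edges, 8 triangles.
rank ∂_0 = 0, rank ∂_1 = 5 ⇒ b_0 = 6 − 0 − 5 = 1; all invariant factors of ∂_1 are 1 so no torsion. So H_0 = Z.
rank ∂_1 = 5, rank ∂_2 = 7 ⇒ b_1 = 12 − 5 − 7 = 0; all invariant factors of ∂_2 are 1 so no torsion. So H_1 = 0.
rank ∂_2 = 7, rank ∂_3 = 0 ⇒ b_2 = 8 − 7 − 0 = 1. So H_2 = Z.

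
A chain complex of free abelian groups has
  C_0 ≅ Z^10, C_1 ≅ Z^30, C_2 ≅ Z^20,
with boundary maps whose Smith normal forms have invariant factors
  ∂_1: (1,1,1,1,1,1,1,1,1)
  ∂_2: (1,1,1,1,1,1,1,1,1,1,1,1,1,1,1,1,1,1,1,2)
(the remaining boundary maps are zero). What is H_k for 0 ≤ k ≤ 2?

H_0: b_0 = 10 − 0 − 9 = 1; torsion from ∂_1 factors > 1: none. So H_0 = Z.
H_1: b_1 = 30 − 9 − 20 = 1; torsion from ∂_2 factors > 1: [2]. So H_1 = Z × Z/2.
H_2: b_2 = 20 − 20 − 0 = 0; torsion from ∂_3 factors > 1: none. So H_2 = 0.

H_0 = Z,  H_1 = Z × Z/2,  H_2 = 0.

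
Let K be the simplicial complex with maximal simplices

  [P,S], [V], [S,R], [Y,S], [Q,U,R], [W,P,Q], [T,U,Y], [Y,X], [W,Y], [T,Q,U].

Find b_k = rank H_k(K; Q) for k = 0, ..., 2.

Order the vertices as P < Q < R < S < T < U < V < W < X < Y. Listing each simplex with vertices in this order, K has dimension 2 with simplices:

  0-simplices (10): P, Q, R, S, T, U, V, W, X, Y
  1-simplices (15): PQ, PS, PW, QR, QT, QU, QW, RS, RU, SY, TU, TY, UY, WY, XY
  2-simplices (4): PQW, QRU, QTU, TUY

so the chain groups are C_0 ≅ Z^10, C_1 ≅ Z^15, C_2 ≅ Z^4.

∂_1: C_1 → C_0 maps an edge to its endpoints' difference, ∂[p,q] = q − p. For instance
  ∂RS = S − R.
This gives a 10×15 integer matrix of rank 8; reducing to Smith normal form yields diagonal entries (1,1,1,1,1,1,1,1).

Boundary ∂_2: C_2 → C_1 sends each 2-simplex [p,q,r] to [q,r] − [p,r] + [p,q]. For instance
  ∂QRU = RU − QU + QR,
  ∂PQW = QW − PW + PQ.
As a 15×4 matrix over Z this has rank 4, with invariant factors (1,1,1,1).

From H_k ≅ ker(∂_k) / im(∂_{k+1}) we obtain:

  H_0: rank C_0 − rank ∂_1 = 10 − 8 = 2, and the invariant factors of ∂_1 are all 1, so H_0 = Z^2.
  H_1: rank ker ∂_1 − rank ∂_2 = (15 − 8) − 4 = 3, and the invariant factors of ∂_2 are all 1, so H_1 = Z^3.
  H_2: rank ker ∂_2 − rank ∂_3 = (4 − 4) − 0 = 0, and there is no ∂_3, so H_2 = 0.

Hence the Betti numbers are b_0 = 2, b_1 = 3, b_2 = 0.

b_0 = 2, b_1 = 3, b_2 = 0.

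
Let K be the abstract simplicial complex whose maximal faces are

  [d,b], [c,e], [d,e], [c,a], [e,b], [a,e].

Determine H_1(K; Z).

H_1 = Z^2.

We work with the vertex ordering a < b < c < d < e. The simplices of K, each written with vertices in increasing order, are:

  0-simplices (5): a, b, c, d, e
  1-simplices (6): ac, ae, bd, be, ce, de

Hence C_0 ≅ Z^5, C_1 ≅ Z^6.

The boundary map ∂_1: C_1 → C_0 maps an edge to its endpoints' difference, ∂[p,q] = q − p. For instance
  ∂ce = e − c.
The 5×6 boundary matrix has rank 4 and Smith normal form diag(1,1,1,1).

Reading off H_k = ker ∂_k / im ∂_{k+1}:

  H_1: rank ker ∂_1 − rank ∂_2 = (6 − 4) − 0 = 2, and there is no ∂_2, so H_1 ≅ Z^2.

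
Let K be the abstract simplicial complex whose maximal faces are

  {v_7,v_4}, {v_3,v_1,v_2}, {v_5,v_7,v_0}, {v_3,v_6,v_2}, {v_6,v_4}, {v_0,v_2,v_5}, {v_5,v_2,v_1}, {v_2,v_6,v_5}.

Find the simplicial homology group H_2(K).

H_2 = 0.

Fix the vertex order v_0 < v_1 < v_2 < v_3 < v_4 < v_5 < v_6 < v_7 and write every simplex with vertices in increasing order. Then dim K = 2 and the simplices of K are:

  0-simplices (8): [v_0], [v_1], [v_2], [v_3], [v_4], [v_5], [v_6], [v_7]
  1-simplices (14): [v_0,v_2], [v_0,v_5], [v_0,v_7], [v_1,v_2], [v_1,v_3], [v_1,v_5], [v_2,v_3], [v_2,v_5], [v_2,v_6], [v_3,v_6], [v_4,v_6], [v_4,v_7], [v_5,v_6], [v_5,v_7]
  2-simplices (6): [v_0,v_2,v_5], [v_0,v_5,v_7], [v_1,v_2,v_3], [v_1,v_2,v_5], [v_2,v_3,v_6], [v_2,v_5,v_6]

so the chain groups are C_0 ≅ Z^8, C_1 ≅ Z^14, C_2 ≅ Z^6.

The boundary map ∂_1: C_1 → C_0 is given by ∂[p,q] = [q] − [p]. For instance
  ∂[v_0,v_7] = [v_7] − [v_0].
The 8×14 boundary matrix has rank 7 and Smith normal form diag(1,1,1,1,1,1,1).

∂_2: C_2 → C_1 sends each 2-simplex [p,q,r] to [q,r] − [p,r] + [p,q]. For instance
  ∂[v_1,v_2,v_5] = [v_2,v_5] − [v_1,v_5] + [v_1,v_2],
  ∂[v_0,v_5,v_7] = [v_5,v_7] − [v_0,v_7] + [v_0,v_5].
This gives a 14×6 integer matrix of rank 6; reducing to Smith normal form yields diagonal entries (1,1,1,1,1,1).

Reading off H_k = ker ∂_k / im ∂_{k+1}:

  H_2: rank ker ∂_2 − rank ∂_3 = (6 − 6) − 0 = 0, and there is no ∂_3, so H_2 = 0.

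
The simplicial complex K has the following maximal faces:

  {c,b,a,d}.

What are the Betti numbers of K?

Take the total order a < b < c < d on the vertex set. Then K (dimension 3) consists of the simplices:

  0-simplices (4): a, b, c, d
  1-simplices (6): ab, ac, ad, bc, bd, cd
  2-simplices (4): abc, abd, acd, bcd
  3-simplices (1): abcd

giving chain groups C_0 ≅ Z^4, C_1 ≅ Z^6, C_2 ≅ Z^4, C_3 ≅ Z^1.

Boundary ∂_1: C_1 → C_0 is given by ∂[p,q] = [q] − [p].
The 4×6 boundary matrix has rank 3 and Smith normal form diag(1,1,1).

Boundary ∂_2: C_2 → C_1 sends each 2-simplex [p,q,r] to [q,r] − [p,r] + [p,q]. For instance
  ∂acd = cd − ad + ac,
  ∂abc = bc − ac + ab.
As a 6×4 matrix over Z this has rank 3, with invariant factors (1,1,1).

∂_3: C_3 → C_2 sends each 3-simplex σ to the alternating sum Σ_i (−1)^i (σ with its i-th vertex removed). For instance
  ∂abcd = bcd − acd + abd − abc.
The 4×1 boundary matrix has rank 1 and Smith normal form diag(1).

From H_k ≅ ker(∂_k) / im(∂_{k+1}) we obtain:

  H_0: rank C_0 − rank ∂_1 = 4 − 3 = 1, and the invariant factors of ∂_1 are all 1, so H_0 = Z.
  H_1: rank ker ∂_1 − rank ∂_2 = (6 − 3) − 3 = 0, and the invariant factors of ∂_2 are all 1, so H_1 = 0.
  H_2: rank ker ∂_2 − rank ∂_3 = (4 − 3) − 1 = 0, and the invariant factors of ∂_3 are all 1, so H_2 = 0.
  H_3: rank ker ∂_3 − rank ∂_4 = (1 − 1) − 0 = 0, and there is no ∂_4, so H_3 = 0.

Hence the Betti numbers are b_0 = 1, b_1 = 0, b_2 = 0, b_3 = 0.

b_0 = 1, b_1 = 0, b_2 = 0, b_3 = 0.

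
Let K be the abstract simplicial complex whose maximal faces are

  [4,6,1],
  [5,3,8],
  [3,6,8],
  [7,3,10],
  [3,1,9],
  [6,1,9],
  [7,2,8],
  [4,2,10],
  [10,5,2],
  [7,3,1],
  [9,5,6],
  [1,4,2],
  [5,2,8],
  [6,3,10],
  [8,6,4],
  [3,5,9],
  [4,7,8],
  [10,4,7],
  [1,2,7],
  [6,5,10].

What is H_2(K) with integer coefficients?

K has 10 vertices, 30 edges, 20 triangles.
rank ∂_2 = 20, rank ∂_3 = 0 ⇒ b_2 = 20 − 20 − 0 = 0. So H_2 ≅ 0.

H_2 ≅ 0.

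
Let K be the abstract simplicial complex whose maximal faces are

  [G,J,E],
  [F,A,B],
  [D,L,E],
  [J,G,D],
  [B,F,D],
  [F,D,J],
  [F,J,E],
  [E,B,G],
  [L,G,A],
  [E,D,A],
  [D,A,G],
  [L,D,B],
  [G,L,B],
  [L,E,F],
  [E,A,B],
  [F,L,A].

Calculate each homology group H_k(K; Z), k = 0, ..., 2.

H_0 ≅ Z,  H_1 ≅ Z^2,  H_2 ≅ Z.

K has 8 vertices, 24 edges, 16 triangles.
rank ∂_0 = 0, rank ∂_1 = 7 ⇒ b_0 = 8 − 0 − 7 = 1; all invariant factors of ∂_1 are 1 so no torsion. So H_0 ≅ Z.
rank ∂_1 = 7, rank ∂_2 = 15 ⇒ b_1 = 24 − 7 − 15 = 2; all invariant factors of ∂_2 are 1 so no torsion. So H_1 ≅ Z^2.
rank ∂_2 = 15, rank ∂_3 = 0 ⇒ b_2 = 16 − 15 − 0 = 1. So H_2 ≅ Z.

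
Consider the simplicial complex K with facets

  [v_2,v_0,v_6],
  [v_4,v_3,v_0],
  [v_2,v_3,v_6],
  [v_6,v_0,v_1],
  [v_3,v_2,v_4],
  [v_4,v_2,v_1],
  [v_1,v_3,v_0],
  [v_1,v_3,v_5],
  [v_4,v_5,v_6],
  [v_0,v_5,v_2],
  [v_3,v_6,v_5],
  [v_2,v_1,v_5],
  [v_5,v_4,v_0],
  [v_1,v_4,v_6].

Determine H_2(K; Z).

H_2 = Z.

Fix the vertex order v_0 < v_1 < v_2 < v_3 < v_4 < v_5 < v_6 and write every simplex with vertices in increasing order. Then dim K = 2 and the simplices of K are:

  0-simplices (7): [v_0], [v_1], [v_2], [v_3], [v_4], [v_5], [v_6]
  1-simplices (21): (21 of them)
  2-simplices (14): (14 of them)

so the chain groups are C_0 ≅ Z^7, C_1 ≅ Z^21, C_2 ≅ Z^14.

Boundary ∂_1: C_1 → C_0 sends each edge [p,q] (with p < q) to q − p. For instance
  ∂[v_3,v_5] = [v_5] − [v_3].
The 7×21 boundary matrix has rank 6 and Smith normal form diag(1,1,1,1,1,1).

Boundary ∂_2: C_2 → C_1 acts by ∂[p,q,r] = [q,r] − [p,r] + [p,q]. For instance
  ∂[v_0,v_1,v_6] = [v_1,v_6] − [v_0,v_6] + [v_0,v_1],
  ∂[v_3,v_5,v_6] = [v_5,v_6] − [v_3,v_6] + [v_3,v_5].
The 21×14 boundary matrix has rank 13 and Smith normal form diag(1,1,1,1,1,1,1,1,1,1,1,1,1).

Reading off H_k = ker ∂_k / im ∂_{k+1}:

  H_2: rank ker ∂_2 − rank ∂_3 = (14 − 13) − 0 = 1, and there is no ∂_3, so H_2 = Z.

(K is a triangulation of the torus T^2.)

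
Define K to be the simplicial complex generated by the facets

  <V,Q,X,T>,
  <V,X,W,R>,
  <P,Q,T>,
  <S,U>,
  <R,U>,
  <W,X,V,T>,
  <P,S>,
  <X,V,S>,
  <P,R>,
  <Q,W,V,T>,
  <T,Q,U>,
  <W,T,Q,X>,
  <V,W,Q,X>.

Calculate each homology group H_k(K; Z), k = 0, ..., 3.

K has 9 vertices, 23 edges, 16 triangles, 6 3-simplices.
rank ∂_0 = 0, rank ∂_1 = 8 ⇒ b_0 = 9 − 0 − 8 = 1; all invariant factors of ∂_1 are 1 so no torsion. So H_0 = Z.
rank ∂_1 = 8, rank ∂_2 = 11 ⇒ b_1 = 23 − 8 − 11 = 4; all invariant factors of ∂_2 are 1 so no torsion. So H_1 = Z^4.
rank ∂_2 = 11, rank ∂_3 = 5 ⇒ b_2 = 16 − 11 − 5 = 0; all invariant factors of ∂_3 are 1 so no torsion. So H_2 = 0.
rank ∂_3 = 5, rank ∂_4 = 0 ⇒ b_3 = 6 − 5 − 0 = 1. So H_3 = Z.

H_0 ≅ Z,  H_1 ≅ Z^4,  H_2 = 0,  H_3 ≅ Z.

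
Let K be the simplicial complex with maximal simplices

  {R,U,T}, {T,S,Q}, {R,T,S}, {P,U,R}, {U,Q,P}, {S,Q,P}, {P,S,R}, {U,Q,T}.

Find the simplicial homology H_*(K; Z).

K has 6 vertices, 12 edges, 8 triangles.
rank ∂_0 = 0, rank ∂_1 = 5 ⇒ b_0 = 6 − 0 − 5 = 1; all invariant factors of ∂_1 are 1 so no torsion. So H_0 = Z.
rank ∂_1 = 5, rank ∂_2 = 7 ⇒ b_1 = 12 − 5 − 7 = 0; all invariant factors of ∂_2 are 1 so no torsion. So H_1 = 0.
rank ∂_2 = 7, rank ∂_3 = 0 ⇒ b_2 = 8 − 7 − 0 = 1. So H_2 = Z.

H_0 = Z,  H_1 = 0,  H_2 = Z.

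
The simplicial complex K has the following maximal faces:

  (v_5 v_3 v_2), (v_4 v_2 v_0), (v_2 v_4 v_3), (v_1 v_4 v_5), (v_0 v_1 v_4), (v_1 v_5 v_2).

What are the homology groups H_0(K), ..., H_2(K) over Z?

We work with the vertex ordering v_0 < v_1 < v_2 < v_3 < v_4 < v_5. The simplices of K, each written with vertices in increasing order, are:

  0-simplices (6): [v_0], [v_1], [v_2], [v_3], [v_4], [v_5]
  1-simplices (12): [v_0,v_1], [v_0,v_2], [v_0,v_4], [v_1,v_2], [v_1,v_4], [v_1,v_5], [v_2,v_3], [v_2,v_4], [v_2,v_5], [v_3,v_4], [v_3,v_5], [v_4,v_5]
  2-simplices (6): [v_0,v_1,v_4], [v_0,v_2,v_4], [v_1,v_2,v_5], [v_1,v_4,v_5], [v_2,v_3,v_4], [v_2,v_3,v_5]

so the chain groups are C_0 ≅ Z^6, C_1 ≅ Z^12, C_2 ≅ Z^6.

∂_1: C_1 → C_0 maps an edge to its endpoints' difference, ∂[p,q] = q − p.
The 6×12 boundary matrix has rank 5 and Smith normal form diag(1,1,1,1,1).

∂_2: C_2 → C_1 acts by ∂[p,q,r] = [q,r] − [p,r] + [p,q]. For instance
  ∂[v_2,v_3,v_4] = [v_3,v_4] − [v_2,v_4] + [v_2,v_3],
  ∂[v_2,v_3,v_5] = [v_3,v_5] − [v_2,v_5] + [v_2,v_3].
As a 12×6 matrix over Z this has rank 6, with invariant factors (1,1,1,1,1,1).

Now H_k = ker ∂_k / im ∂_{k+1}, so:

  H_0: rank C_0 − rank ∂_1 = 6 − 5 = 1, and the invariant factors of ∂_1 are all 1, so H_0 ≅ Z.
  H_1: rank ker ∂_1 − rank ∂_2 = (12 − 5) − 6 = 1, and the invariant factors of ∂_2 are all 1, so H_1 ≅ Z.
  H_2: rank ker ∂_2 − rank ∂_3 = (6 − 6) − 0 = 0, and there is no ∂_3, so H_2 ≅ 0.

As a check, the Euler characteristic is 6 − 12 + 6 = 0, which agrees with 1 − 1 + 0 = 0.

H_0 = Z,  H_1 = Z,  H_2 = 0.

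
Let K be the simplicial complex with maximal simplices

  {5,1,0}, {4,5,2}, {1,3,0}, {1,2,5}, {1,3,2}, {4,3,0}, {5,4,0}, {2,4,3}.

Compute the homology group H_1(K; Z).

H_1 ≅ 0.

Fix the vertex order 0 < 1 < 2 < 3 < 4 < 5 and write every simplex with vertices in increasing order. Then dim K = 2 and the simplices of K are:

  0-simplices (6): [0], [1], [2], [3], [4], [5]
  1-simplices (12): [0,1], [0,3], [0,4], [0,5], [1,2], [1,3], [1,5], [2,3], [2,4], [2,5], [3,4], [4,5]
  2-simplices (8): [0,1,3], [0,1,5], [0,3,4], [0,4,5], [1,2,3], [1,2,5], [2,3,4], [2,4,5]

so the chain groups are C_0 ≅ Z^6, C_1 ≅ Z^12, C_2 ≅ Z^8.

The boundary map ∂_1: C_1 → C_0 is given by ∂[p,q] = [q] − [p].
As a 6×12 matrix over Z this has rank 5, with invariant factors (1,1,1,1,1).

Boundary ∂_2: C_2 → C_1 acts by ∂[p,q,r] = [q,r] − [p,r] + [p,q]. For instance
  ∂[0,1,3] = [1,3] − [0,3] + [0,1],
  ∂[2,4,5] = [4,5] − [2,5] + [2,4].
The 12×8 boundary matrix has rank 7 and Smith normal form diag(1,1,1,1,1,1,1).

Reading off H_k = ker ∂_k / im ∂_{k+1}:

  H_1: rank ker ∂_1 − rank ∂_2 = (12 − 5) − 7 = 0, and the invariant factors of ∂_2 are all 1, so H_1 ≅ 0.

(K is a triangulation of the 2-sphere S^2.)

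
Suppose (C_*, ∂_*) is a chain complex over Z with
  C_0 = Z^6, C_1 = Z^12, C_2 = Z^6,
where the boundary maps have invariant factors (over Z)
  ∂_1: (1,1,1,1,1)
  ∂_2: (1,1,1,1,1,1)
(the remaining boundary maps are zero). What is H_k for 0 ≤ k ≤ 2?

H_0: b_0 = 6 − 0 − 5 = 1; torsion from ∂_1 factors > 1: none. So H_0 ≅ Z.
H_1: b_1 = 12 − 5 − 6 = 1; torsion from ∂_2 factors > 1: none. So H_1 ≅ Z.
H_2: b_2 = 6 − 6 − 0 = 0; torsion from ∂_3 factors > 1: none. So H_2 ≅ 0.

H_0 ≅ Z,  H_1 ≅ Z,  H_2 = 0.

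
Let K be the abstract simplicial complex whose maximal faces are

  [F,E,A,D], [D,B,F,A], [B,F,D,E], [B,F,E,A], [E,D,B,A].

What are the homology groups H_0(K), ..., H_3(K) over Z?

Take the total order A < B < D < E < F on the vertex set. Then K (dimension 3) consists of the simplices:

  0-simplices (5): A, B, D, E, F
  1-simplices (10): AB, AD, AE, AF, BD, BE, BF, DE, DF, EF
  2-simplices (10): ABD, ABE, ABF, ADE, ADF, AEF, BDE, BDF, BEF, DEF
  3-simplices (5): ABDE, ABDF, ABEF, ADEF, BDEF

so the chain groups are C_0 ≅ Z^5, C_1 ≅ Z^10, C_2 ≅ Z^10, C_3 ≅ Z^5.

Boundary ∂_1: C_1 → C_0 is given by ∂[p,q] = [q] − [p].
The resulting 5×10 matrix has rank 4, and its Smith normal form has invariant factors (1,1,1,1).

∂_2: C_2 → C_1 maps a triangle to the signed sum of its edges. For instance
  ∂ADE = DE − AE + AD,
  ∂ABE = BE − AE + AB.
As a 10×10 matrix over Z this has rank 6, with invariant factors (1,1,1,1,1,1).

Boundary ∂_3: C_3 → C_2 sends each 3-simplex σ to the alternating sum Σ_i (−1)^i (σ with its i-th vertex removed). For instance
  ∂ABDF = BDF − ADF + ABF − ABD,
  ∂ABDE = BDE − ADE + ABE − ABD.
The resulting 10×5 matrix has rank 4, and its Smith normal form has invariant factors (1,1,1,1).

Reading off H_k = ker ∂_k / im ∂_{k+1}:

  H_0: rank C_0 − rank ∂_1 = 5 − 4 = 1, and the invariant factors of ∂_1 are all 1, so H_0 ≅ Z.
  H_1: rank ker ∂_1 − rank ∂_2 = (10 − 4) − 6 = 0, and the invariant factors of ∂_2 are all 1, so H_1 ≅ 0.
  H_2: rank ker ∂_2 − rank ∂_3 = (10 − 6) − 4 = 0, and the invariant factors of ∂_3 are all 1, so H_2 ≅ 0.
  H_3: rank ker ∂_3 − rank ∂_4 = (5 − 4) − 0 = 1, and there is no ∂_4, so H_3 ≅ Z.

H_0 ≅ Z,  H_1 = 0,  H_2 = 0,  H_3 ≅ Z.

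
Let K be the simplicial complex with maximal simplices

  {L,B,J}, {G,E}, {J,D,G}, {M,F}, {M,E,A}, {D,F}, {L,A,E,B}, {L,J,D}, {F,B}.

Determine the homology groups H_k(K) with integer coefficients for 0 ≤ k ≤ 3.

Order the vertices as A < B < D < E < F < G < J < L < M. Listing each simplex with vertices in this order, K has dimension 3 with simplices:

  0-simplices (9): A, B, D, E, F, G, J, L, M
  1-simplices (18): AB, AE, AL, AM, BE, BF, BJ, BL, DF, DG, DJ, DL, EG, EL, EM, FM, GJ, JL
  2-simplices (8): ABE, ABL, AEL, AEM, BEL, BJL, DGJ, DJL
  3-simplices (1): ABEL

so the chain groups are C_0 ≅ Z^9, C_1 ≅ Z^18, C_2 ≅ Z^8, C_3 ≅ Z^1.

The boundary map ∂_1: C_1 → C_0 sends each edge [p,q] (with p < q) to q − p.
This gives a 9×18 integer matrix of rank 8; reducing to Smith normal form yields diagonal entries (1,1,1,1,1,1,1,1).

Boundary ∂_2: C_2 → C_1 sends each 2-simplex [p,q,r] to [q,r] − [p,r] + [p,q]. For instance
  ∂BJL = JL − BL + BJ,
  ∂AEM = EM − AM + AE.
This gives a 18×8 integer matrix of rank 7; reducing to Smith normal form yields diagonal entries (1,1,1,1,1,1,1).

∂_3: C_3 → C_2 sends each 3-simplex σ to the alternating sum Σ_i (−1)^i (σ with its i-th vertex removed). For instance
  ∂ABEL = BEL − AEL + ABL − ABE.
As a 8×1 matrix over Z this has rank 1, with invariant factors (1).

From H_k ≅ ker(∂_k) / im(∂_{k+1}) we obtain:

  H_0: rank C_0 − rank ∂_1 = 9 − 8 = 1, and the invariant factors of ∂_1 are all 1, so H_0 = Z.
  H_1: rank ker ∂_1 − rank ∂_2 = (18 − 8) − 7 = 3, and the invariant factors of ∂_2 are all 1, so H_1 = Z^3.
  H_2: rank ker ∂_2 − rank ∂_3 = (8 − 7) − 1 = 0, and the invariant factors of ∂_3 are all 1, so H_2 = 0.
  H_3: rank ker ∂_3 − rank ∂_4 = (1 − 1) − 0 = 0, and there is no ∂_4, so H_3 = 0.

H_0 = Z,  H_1 = Z^3,  H_2 = 0,  H_3 = 0.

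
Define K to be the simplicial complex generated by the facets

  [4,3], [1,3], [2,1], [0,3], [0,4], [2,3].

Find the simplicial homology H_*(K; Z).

Order the vertices as 0 < 1 < 2 < 3 < 4. Listing each simplex with vertices in this order, K has dimension 1 with simplices:

  0-simplices (5): [0], [1], [2], [3], [4]
  1-simplices (6): [0,3], [0,4], [1,2], [1,3], [2,3], [3,4]

giving chain groups C_0 ≅ Z^5, C_1 ≅ Z^6.

The boundary map ∂_1: C_1 → C_0 is given by ∂[p,q] = [q] − [p]. For instance
  ∂[1,2] = [2] − [1].
As a 5×6 matrix over Z this has rank 4, with invariant factors (1,1,1,1).

Reading off H_k = ker ∂_k / im ∂_{k+1}:

  H_0: rank C_0 − rank ∂_1 = 5 − 4 = 1, and the invariant factors of ∂_1 are all 1, so H_0 = Z.
  H_1: rank ker ∂_1 − rank ∂_2 = (6 − 4) − 0 = 2, and there is no ∂_2, so H_1 = Z^2.

As a check, the Euler characteristic is 5 − 6 = -1, which agrees with 1 − 2 = -1.
(K is a triangulation of a wedge of 2 circles.)

H_0 = Z,  H_1 = Z^2.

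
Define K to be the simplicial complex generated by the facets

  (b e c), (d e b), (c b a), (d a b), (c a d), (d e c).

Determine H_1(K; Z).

Fix the vertex order a < b < c < d < e and write every simplex with vertices in increasing order. Then dim K = 2 and the simplices of K are:

  0-simplices (5): a, b, c, d, e
  1-simplices (9): ab, ac, ad, bc, bd, be, cd, ce, de
  2-simplices (6): abc, abd, acd, bce, bde, cde

Hence C_0 ≅ Z^5, C_1 ≅ Z^9, C_2 ≅ Z^6.

∂_1: C_1 → C_0 maps an edge to its endpoints' difference, ∂[p,q] = q − p. For instance
  ∂bd = d − b.
This gives a 5×9 integer matrix of rank 4; reducing to Smith normal form yields diagonal entries (1,1,1,1).

∂_2: C_2 → C_1 sends each 2-simplex [p,q,r] to [q,r] − [p,r] + [p,q]. For instance
  ∂cde = de − ce + cd,
  ∂abd = bd − ad + ab.
This gives a 9×6 integer matrix of rank 5; reducing to Smith normal form yields diagonal entries (1,1,1,1,1).

Now H_k = ker ∂_k / im ∂_{k+1}, so:

  H_1: rank ker ∂_1 − rank ∂_2 = (9 − 4) − 5 = 0, and the invariant factors of ∂_2 are all 1, so H_1 ≅ 0.

(K is a triangulation of the 2-sphere S^2.)

H_1 ≅ 0.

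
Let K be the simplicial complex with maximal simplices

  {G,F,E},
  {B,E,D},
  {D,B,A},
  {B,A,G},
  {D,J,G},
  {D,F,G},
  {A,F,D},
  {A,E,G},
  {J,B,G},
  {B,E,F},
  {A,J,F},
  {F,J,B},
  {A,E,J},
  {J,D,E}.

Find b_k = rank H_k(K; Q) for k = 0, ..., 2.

Order the vertices as A < B < D < E < F < G < J. Listing each simplex with vertices in this order, K has dimension 2 with simplices:

  0-simplices (7): A, B, D, E, F, G, J
  1-simplices (21): AB, AD, AE, AF, AG, AJ, BD, BE, BF, BG, BJ, DE, DF, DG, DJ, EF, EG, EJ, FG, FJ, GJ
  2-simplices (14): ABD, ABG, ADF, AEG, AEJ, AFJ, BDE, BEF, BFJ, BGJ, DEJ, DFG, DGJ, EFG

so the chain groups are C_0 ≅ Z^7, C_1 ≅ Z^21, C_2 ≅ Z^14.

The boundary map ∂_1: C_1 → C_0 maps an edge to its endpoints' difference, ∂[p,q] = q − p. For instance
  ∂BE = E − B.
As a 7×21 matrix over Z this has rank 6, with invariant factors (1,1,1,1,1,1).

The boundary map ∂_2: C_2 → C_1 sends each 2-simplex [p,q,r] to [q,r] − [p,r] + [p,q]. For instance
  ∂DFG = FG − DG + DF,
  ∂DEJ = EJ − DJ + DE.
This gives a 21×14 integer matrix of rank 13; reducing to Smith normal form yields diagonal entries (1,1,1,1,1,1,1,1,1,1,1,1,1).

Now H_k = ker ∂_k / im ∂_{k+1}, so:

  H_0: rank C_0 − rank ∂_1 = 7 − 6 = 1, and the invariant factors of ∂_1 are all 1, so H_0 ≅ Z.
  H_1: rank ker ∂_1 − rank ∂_2 = (21 − 6) − 13 = 2, and the invariant factors of ∂_2 are all 1, so H_1 ≅ Z^2.
  H_2: rank ker ∂_2 − rank ∂_3 = (14 − 13) − 0 = 1, and there is no ∂_3, so H_2 ≅ Z.

As a check, the Euler characteristic is 7 − 21 + 14 = 0, which agrees with 1 − 2 + 1 = 0.
(K is a triangulation of the torus T^2.)

Hence the Betti numbers are b_0 = 1, b_1 = 2, b_2 = 1.

b_0 = 1, b_1 = 2, b_2 = 1.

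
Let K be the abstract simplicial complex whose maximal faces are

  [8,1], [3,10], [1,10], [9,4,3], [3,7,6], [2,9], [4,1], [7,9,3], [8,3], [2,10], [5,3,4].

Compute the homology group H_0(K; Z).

Take the total order 1 < 2 < 3 < 4 < 5 < 6 < 7 < 8 < 9 < 10 on the vertex set. Then K (dimension 2) consists of the simplices:

  0-simplices (10): [1], [2], [3], [4], [5], [6], [7], [8], [9], [10]
  1-simplices (16): [1,4], [1,8], [1,10], [2,9], [2,10], [3,4], [3,5], [3,6], [3,7], [3,8], [3,9], [3,10], [4,5], [4,9], [6,7], [7,9]
  2-simplices (4): [3,4,5], [3,4,9], [3,6,7], [3,7,9]

so the chain groups are C_0 ≅ Z^10, C_1 ≅ Z^16, C_2 ≅ Z^4.

∂_1: C_1 → C_0 maps an edge to its endpoints' difference, ∂[p,q] = q − p. For instance
  ∂[3,5] = [5] − [3].
The 10×16 boundary matrix has rank 9 and Smith normal form diag(1,1,1,1,1,1,1,1,1).

Boundary ∂_2: C_2 → C_1 sends each 2-simplex [p,q,r] to [q,r] − [p,r] + [p,q]. For instance
  ∂[3,7,9] = [7,9] − [3,9] + [3,7],
  ∂[3,4,9] = [4,9] − [3,9] + [3,4].
The 16×4 boundary matrix has rank 4 and Smith normal form diag(1,1,1,1).

Reading off H_k = ker ∂_k / im ∂_{k+1}:

  H_0: rank C_0 − rank ∂_1 = 10 − 9 = 1, and the invariant factors of ∂_1 are all 1, so H_0 = Z.

H_0 = Z.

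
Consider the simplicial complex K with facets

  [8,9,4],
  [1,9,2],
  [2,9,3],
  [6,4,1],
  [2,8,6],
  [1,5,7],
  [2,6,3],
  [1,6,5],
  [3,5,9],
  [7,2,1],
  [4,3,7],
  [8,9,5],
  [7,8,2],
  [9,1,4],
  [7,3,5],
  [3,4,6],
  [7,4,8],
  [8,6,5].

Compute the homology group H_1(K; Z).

Fix the vertex order 1 < 2 < 3 < 4 < 5 < 6 < 7 < 8 < 9 and write every simplex with vertices in increasing order. Then dim K = 2 and the simplices of K are:

  0-simplices (9): [1], [2], [3], [4], [5], [6], [7], [8], [9]
  1-simplices (27): (27 of them)
  2-simplices (18): [1,2,7], [1,2,9], [1,4,6], [1,4,9], [1,5,6], [1,5,7], [2,3,6], [2,3,9], [2,6,8], [2,7,8], [3,4,6], [3,4,7], [3,5,7], [3,5,9], [4,7,8], [4,8,9], [5,6,8], [5,8,9]

giving chain groups C_0 ≅ Z^9, C_1 ≅ Z^27, C_2 ≅ Z^18.

Boundary ∂_1: C_1 → C_0 is given by ∂[p,q] = [q] − [p]. For instance
  ∂[3,5] = [5] − [3].
The 9×27 boundary matrix has rank 8 and Smith normal form diag(1,1,1,1,1,1,1,1).

The boundary map ∂_2: C_2 → C_1 sends each 2-simplex [p,q,r] to [q,r] − [p,r] + [p,q]. For instance
  ∂[2,6,8] = [6,8] − [2,8] + [2,6],
  ∂[2,7,8] = [7,8] − [2,8] + [2,7].
The resulting 27×18 matrix has rank 17, and its Smith normal form has invariant factors (1,1,1,1,1,1,1,1,1,1,1,1,1,1,1,1,1).

Reading off H_k = ker ∂_k / im ∂_{k+1}:

  H_1: rank ker ∂_1 − rank ∂_2 = (27 − 8) − 17 = 2, and the invariant factors of ∂_2 are all 1, so H_1 ≅ Z^2.

H_1 = Z^2.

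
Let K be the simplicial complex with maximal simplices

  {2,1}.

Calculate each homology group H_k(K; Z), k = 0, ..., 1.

We work with the vertex ordering 1 < 2. The simplices of K, each written with vertices in increasing order, are:

  0-simplices (2): [1], [2]
  1-simplices (1): [1,2]

Hence C_0 ≅ Z^2, C_1 ≅ Z^1.

∂_1: C_1 → C_0 is given by ∂[p,q] = [q] − [p]. For instance
  ∂[1,2] = [2] − [1].
The resulting 2×1 matrix has rank 1, and its Smith normal form has invariant factors (1).

Reading off H_k = ker ∂_k / im ∂_{k+1}:

  H_0: rank C_0 − rank ∂_1 = 2 − 1 = 1, and the invariant factors of ∂_1 are all 1, so H_0 = Z.
  H_1: rank ker ∂_1 − rank ∂_2 = (1 − 1) − 0 = 0, and there is no ∂_2, so H_1 = 0.

(K is a triangulation of the 1-simplex.)

H_0 = Z,  H_1 = 0.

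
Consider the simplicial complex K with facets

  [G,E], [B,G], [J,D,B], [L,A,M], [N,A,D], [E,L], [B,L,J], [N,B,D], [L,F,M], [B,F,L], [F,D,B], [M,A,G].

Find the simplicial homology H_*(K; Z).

Fix the vertex order A < B < D < E < F < G < J < L < M < N and write every simplex with vertices in increasing order. Then dim K = 2 and the simplices of K are:

  0-simplices (10): A, B, D, E, F, G, J, L, M, N
  1-simplices (21): AD, AG, AL, AM, AN, BD, BF, BG, BJ, BL, BN, DF, DJ, DN, EG, EL, FL, FM, GM, JL, LM
  2-simplices (9): ADN, AGM, ALM, BDF, BDJ, BDN, BFL, BJL, FLM

so the chain groups are C_0 ≅ Z^10, C_1 ≅ Z^21, C_2 ≅ Z^9.

The boundary map ∂_1: C_1 → C_0 maps an edge to its endpoints' difference, ∂[p,q] = q − p. For instance
  ∂AG = G − A.
The resulting 10×21 matrix has rank 9, and its Smith normal form has invariant factors (1,1,1,1,1,1,1,1,1).

∂_2: C_2 → C_1 acts by ∂[p,q,r] = [q,r] − [p,r] + [p,q]. For instance
  ∂BDJ = DJ − BJ + BD,
  ∂ADN = DN − AN + AD.
The resulting 21×9 matrix has rank 9, and its Smith normal form has invariant factors (1,1,1,1,1,1,1,1,1).

Now H_k = ker ∂_k / im ∂_{k+1}, so:

  H_0: rank C_0 − rank ∂_1 = 10 − 9 = 1, and the invariant factors of ∂_1 are all 1, so H_0 ≅ Z.
  H_1: rank ker ∂_1 − rank ∂_2 = (21 − 9) − 9 = 3, and the invariant factors of ∂_2 are all 1, so H_1 ≅ Z^3.
  H_2: rank ker ∂_2 − rank ∂_3 = (9 − 9) − 0 = 0, and there is no ∂_3, so H_2 ≅ 0.

As a check, the Euler characteristic is 10 − 21 + 9 = -2, which agrees with 1 − 3 + 0 = -2.

H_0 ≅ Z,  H_1 ≅ Z^3,  H_2 = 0.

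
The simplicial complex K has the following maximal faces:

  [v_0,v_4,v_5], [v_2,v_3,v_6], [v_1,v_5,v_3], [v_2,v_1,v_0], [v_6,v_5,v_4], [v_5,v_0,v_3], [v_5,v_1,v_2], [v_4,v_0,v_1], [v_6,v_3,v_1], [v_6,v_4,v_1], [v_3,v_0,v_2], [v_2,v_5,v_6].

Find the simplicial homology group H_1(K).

Order the vertices as v_0 < v_1 < v_2 < v_3 < v_4 < v_5 < v_6. Listing each simplex with vertices in this order, K has dimension 2 with simplices:

  0-simplices (7): [v_0], [v_1], [v_2], [v_3], [v_4], [v_5], [v_6]
  1-simplices (18): (18 of them)
  2-simplices (12): (12 of them)

so the chain groups are C_0 ≅ Z^7, C_1 ≅ Z^18, C_2 ≅ Z^12.

Boundary ∂_1: C_1 → C_0 is given by ∂[p,q] = [q] − [p].
The resulting 7×18 matrix has rank 6, and its Smith normal form has invariant factors (1,1,1,1,1,1).

Boundary ∂_2: C_2 → C_1 maps a triangle to the signed sum of its edges. For instance
  ∂[v_4,v_5,v_6] = [v_5,v_6] − [v_4,v_6] + [v_4,v_5],
  ∂[v_0,v_1,v_2] = [v_1,v_2] − [v_0,v_2] + [v_0,v_1].
As a 18×12 matrix over Z this has rank 12, with invariant factors (1,1,1,1,1,1,1,1,1,1,1,2).

Reading off H_k = ker ∂_k / im ∂_{k+1}:

  H_1: rank ker ∂_1 − rank ∂_2 = (18 − 6) − 12 = 0, and ∂_2 has invariant factor 2 > 1, so H_1 = Z/2.

(K is a triangulation of the real projective plane RP^2.)

H_1 = Z/2.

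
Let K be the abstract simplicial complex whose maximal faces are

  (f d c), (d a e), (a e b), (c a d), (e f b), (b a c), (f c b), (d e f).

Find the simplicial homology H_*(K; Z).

H_0 ≅ Z,  H_1 = 0,  H_2 ≅ Z.

We work with the vertex ordering a < b < c < d < e < f. The simplices of K, each written with vertices in increasing order, are:

  0-simplices (6): a, b, c, d, e, f
  1-simplices (12): ab, ac, ad, ae, bc, be, bf, cd, cf, de, df, ef
  2-simplices (8): abc, abe, acd, ade, bcf, bef, cdf, def

giving chain groups C_0 ≅ Z^6, C_1 ≅ Z^12, C_2 ≅ Z^8.

∂_1: C_1 → C_0 is given by ∂[p,q] = [q] − [p]. For instance
  ∂bc = c − b.
The resulting 6×12 matrix has rank 5, and its Smith normal form has invariant factors (1,1,1,1,1).

∂_2: C_2 → C_1 maps a triangle to the signed sum of its edges. For instance
  ∂def = ef − df + de,
  ∂cdf = df − cf + cd.
As a 12×8 matrix over Z this has rank 7, with invariant factors (1,1,1,1,1,1,1).

Reading off H_k = ker ∂_k / im ∂_{k+1}:

  H_0: rank C_0 − rank ∂_1 = 6 − 5 = 1, and the invariant factors of ∂_1 are all 1, so H_0 = Z.
  H_1: rank ker ∂_1 − rank ∂_2 = (12 − 5) − 7 = 0, and the invariant factors of ∂_2 are all 1, so H_1 = 0.
  H_2: rank ker ∂_2 − rank ∂_3 = (8 − 7) − 0 = 1, and there is no ∂_3, so H_2 = Z.

As a check, the Euler characteristic is 6 − 12 + 8 = 2, which agrees with 1 − 0 + 1 = 2.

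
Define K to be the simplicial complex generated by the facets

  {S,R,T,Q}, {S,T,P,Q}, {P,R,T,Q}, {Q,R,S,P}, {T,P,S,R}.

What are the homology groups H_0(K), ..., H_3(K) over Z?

H_0 ≅ Z,  H_1 = 0,  H_2 = 0,  H_3 ≅ Z.

Fix the vertex order P < Q < R < S < T and write every simplex with vertices in increasing order. Then dim K = 3 and the simplices of K are:

  0-simplices (5): P, Q, R, S, T
  1-simplices (10): PQ, PR, PS, PT, QR, QS, QT, RS, RT, ST
  2-simplices (10): PQR, PQS, PQT, PRS, PRT, PST, QRS, QRT, QST, RST
  3-simplices (5): PQRS, PQRT, PQST, PRST, QRST

so the chain groups are C_0 ≅ Z^5, C_1 ≅ Z^10, C_2 ≅ Z^10, C_3 ≅ Z^5.

Boundary ∂_1: C_1 → C_0 is given by ∂[p,q] = [q] − [p]. For instance
  ∂QS = S − Q.
The resulting 5×10 matrix has rank 4, and its Smith normal form has invariant factors (1,1,1,1).

∂_2: C_2 → C_1 maps a triangle to the signed sum of its edges. For instance
  ∂PQT = QT − PT + PQ,
  ∂QST = ST − QT + QS.
The resulting 10×10 matrix has rank 6, and its Smith normal form has invariant factors (1,1,1,1,1,1).

Boundary ∂_3: C_3 → C_2 sends each 3-simplex σ to the alternating sum Σ_i (−1)^i (σ with its i-th vertex removed). For instance
  ∂PQST = QST − PST + PQT − PQS,
  ∂QRST = RST − QST + QRT − QRS.
This gives a 10×5 integer matrix of rank 4; reducing to Smith normal form yields diagonal entries (1,1,1,1).

Reading off H_k = ker ∂_k / im ∂_{k+1}:

  H_0: rank C_0 − rank ∂_1 = 5 − 4 = 1, and the invariant factors of ∂_1 are all 1, so H_0 = Z.
  H_1: rank ker ∂_1 − rank ∂_2 = (10 − 4) − 6 = 0, and the invariant factors of ∂_2 are all 1, so H_1 = 0.
  H_2: rank ker ∂_2 − rank ∂_3 = (10 − 6) − 4 = 0, and the invariant factors of ∂_3 are all 1, so H_2 = 0.
  H_3: rank ker ∂_3 − rank ∂_4 = (5 − 4) − 0 = 1, and there is no ∂_4, so H_3 = Z.

(K is a triangulation of the 3-sphere S^3.)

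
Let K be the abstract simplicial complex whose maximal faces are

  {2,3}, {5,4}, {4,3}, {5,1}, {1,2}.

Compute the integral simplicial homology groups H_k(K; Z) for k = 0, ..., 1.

H_0 = Z,  H_1 = Z.

Take the total order 1 < 2 < 3 < 4 < 5 on the vertex set. Then K (dimension 1) consists of the simplices:

  0-simplices (5): [1], [2], [3], [4], [5]
  1-simplices (5): [1,2], [1,5], [2,3], [3,4], [4,5]

so the chain groups are C_0 ≅ Z^5, C_1 ≅ Z^5.

Boundary ∂_1: C_1 → C_0 is given by ∂[p,q] = [q] − [p].
This gives a 5×5 integer matrix of rank 4; reducing to Smith normal form yields diagonal entries (1,1,1,1).

Now H_k = ker ∂_k / im ∂_{k+1}, so:

  H_0: rank C_0 − rank ∂_1 = 5 − 4 = 1, and the invariant factors of ∂_1 are all 1, so H_0 = Z.
  H_1: rank ker ∂_1 − rank ∂_2 = (5 − 4) − 0 = 1, and there is no ∂_2, so H_1 = Z.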